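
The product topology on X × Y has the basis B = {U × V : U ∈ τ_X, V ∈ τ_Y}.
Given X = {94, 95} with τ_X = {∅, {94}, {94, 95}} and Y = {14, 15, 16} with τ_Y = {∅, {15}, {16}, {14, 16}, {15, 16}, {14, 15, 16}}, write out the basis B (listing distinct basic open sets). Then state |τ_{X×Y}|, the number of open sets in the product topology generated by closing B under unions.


Basis B = {∅ × ∅, {94} × {15}, {94} × {16}, {94} × {14, 16}, {94} × {15, 16}, {94, 95} × {15}, {94, 95} × {16}, {94} × {14, 15, 16}, {94, 95} × {14, 16}, {94, 95} × {15, 16}, {94, 95} × {14, 15, 16}}; |τ_{X×Y}| = 18.

Enumerate products U × V with U ∈ τ_X, V ∈ τ_Y (deduplicated):
  ∅ × ∅ = {} (∅)
  {94} × {15} = {(94,15)}
  {94} × {16} = {(94,16)}
  {94} × {14, 16} = {(94,14), (94,16)}
  {94} × {15, 16} = {(94,15), (94,16)}
  {94, 95} × {15} = {(94,15), (95,15)}
  {94, 95} × {16} = {(94,16), (95,16)}
  {94} × {14, 15, 16} = {(94,14), (94,15), (94,16)}
  {94, 95} × {14, 16} = {(94,14), (94,16), (95,14), (95,16)}
  {94, 95} × {15, 16} = {(94,15), (94,16), (95,15), (95,16)}
  {94, 95} × {14, 15, 16} = {(94,14), (94,15), (94,16), (95,14), (95,15), (95,16)}
These 11 distinct sets form the basis B.
Close under arbitrary unions to get τ_{X×Y}; counting gives |τ_{X×Y}| = 18.


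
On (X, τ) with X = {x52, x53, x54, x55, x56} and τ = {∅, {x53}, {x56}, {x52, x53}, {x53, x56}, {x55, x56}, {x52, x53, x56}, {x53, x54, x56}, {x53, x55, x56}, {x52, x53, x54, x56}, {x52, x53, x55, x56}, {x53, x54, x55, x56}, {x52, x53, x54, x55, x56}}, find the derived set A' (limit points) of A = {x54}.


A' = ∅

For each x ∈ X, list the open sets U ∈ τ with x ∈ U, then check whether U ∩ (A ∖ {x}) ≠ ∅ for every such U.
  x = x52: open {x52, x53} ∋ x has {x52, x53} ∩ (A ∖ {x52}) = ∅, so x is NOT a limit point.
  x = x53: open {x53} ∋ x has {x53} ∩ (A ∖ {x53}) = ∅, so x is NOT a limit point.
  x = x54: open {x53, x54, x56} ∋ x has {x53, x54, x56} ∩ (A ∖ {x54}) = ∅, so x is NOT a limit point.
  x = x55: open {x55, x56} ∋ x has {x55, x56} ∩ (A ∖ {x55}) = ∅, so x is NOT a limit point.
  x = x56: open {x56} ∋ x has {x56} ∩ (A ∖ {x56}) = ∅, so x is NOT a limit point.
Collecting: A' = ∅.


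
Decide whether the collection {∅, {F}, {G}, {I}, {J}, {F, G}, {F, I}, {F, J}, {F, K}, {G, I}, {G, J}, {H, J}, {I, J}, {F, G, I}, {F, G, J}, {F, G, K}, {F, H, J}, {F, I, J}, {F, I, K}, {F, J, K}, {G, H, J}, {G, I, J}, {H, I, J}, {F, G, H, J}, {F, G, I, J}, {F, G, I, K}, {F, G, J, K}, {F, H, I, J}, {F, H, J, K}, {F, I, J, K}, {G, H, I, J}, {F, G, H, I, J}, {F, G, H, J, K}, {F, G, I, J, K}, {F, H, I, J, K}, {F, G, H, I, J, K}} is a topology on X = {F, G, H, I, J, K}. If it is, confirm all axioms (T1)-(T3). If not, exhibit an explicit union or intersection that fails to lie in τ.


τ IS a topology on X.

Axiom (T1): ∅ ∈ τ? Yes; X ∈ τ? Yes.
Axiom (T2/T3): check pairwise unions and intersections of members of τ.
All pairwise intersections and unions checked — each lies in τ. Therefore τ satisfies (T1), (T2), (T3): it IS a topology on X.


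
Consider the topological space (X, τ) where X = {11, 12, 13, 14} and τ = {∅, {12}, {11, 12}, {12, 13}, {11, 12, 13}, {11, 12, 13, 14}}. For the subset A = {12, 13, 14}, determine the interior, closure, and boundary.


int(A) = {12, 13}, cl(A) = {11, 12, 13, 14}, ∂A = {11, 14}.

Closed sets in (X, τ) are complements of opens:
  closed(X, τ) = {∅, {14}, {11, 14}, {13, 14}, {11, 13, 14}, {11, 12, 13, 14}}.
int(A) = ⋃ {U ∈ τ : U ⊆ A}. Opens contained in A: ∅, {12}, {12, 13}.
Taking the union of these: int(A) = {12, 13}.
cl(A) = ⋂ {C closed : A ⊆ C}. Closed sets containing A: {11, 12, 13, 14}.
Intersecting these: cl(A) = {11, 12, 13, 14}.
∂A = cl(A) ∖ int(A) = {11, 12, 13, 14} ∖ {12, 13} = {11, 14}.


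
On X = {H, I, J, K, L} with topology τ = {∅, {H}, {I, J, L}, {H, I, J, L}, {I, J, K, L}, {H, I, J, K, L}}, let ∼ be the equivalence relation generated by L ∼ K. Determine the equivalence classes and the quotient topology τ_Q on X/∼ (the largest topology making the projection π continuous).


X/∼ = {[H], [I], [J], [K=L]}; |τ_Q| = 4.

Equivalence classes: [H], [I], [J], [K=L].
Quotient map π: X → X/∼ sends H ↦ [H], I ↦ [I], J ↦ [J], K ↦ [K=L], L ↦ [K=L].
For each subset V ⊆ X/∼, compute π^{-1}(V) ⊆ X and check whether π^{-1}(V) ∈ τ. V is open in τ_Q iff π^{-1}(V) ∈ τ.
  V = {}: π^{-1}(V) = ∅ ∈ τ ✓.
  V = {[H]}: π^{-1}(V) = {H} ∈ τ ✓.
  V = {[I]}: π^{-1}(V) = {I} ∉ τ ✗.
  V = {[H], [I]}: π^{-1}(V) = {H, I} ∉ τ ✗.
  V = {[J]}: π^{-1}(V) = {J} ∉ τ ✗.
  V = {[H], [J]}: π^{-1}(V) = {H, J} ∉ τ ✗.
  V = {[I], [J]}: π^{-1}(V) = {I, J} ∉ τ ✗.
  V = {[H], [I], [J]}: π^{-1}(V) = {H, I, J} ∉ τ ✗.
  V = {[K=L]}: π^{-1}(V) = {K, L} ∉ τ ✗.
  V = {[H], [K=L]}: π^{-1}(V) = {H, K, L} ∉ τ ✗.
  V = {[I], [K=L]}: π^{-1}(V) = {I, K, L} ∉ τ ✗.
  V = {[H], [I], [K=L]}: π^{-1}(V) = {H, I, K, L} ∉ τ ✗.
  V = {[J], [K=L]}: π^{-1}(V) = {J, K, L} ∉ τ ✗.
  V = {[H], [J], [K=L]}: π^{-1}(V) = {H, J, K, L} ∉ τ ✗.
  V = {[I], [J], [K=L]}: π^{-1}(V) = {I, J, K, L} ∈ τ ✓.
  V = {[H], [I], [J], [K=L]}: π^{-1}(V) = {H, I, J, K, L} ∈ τ ✓.
Open sets in the quotient: τ_Q = {{}, {[H]}, {[I], [J], [K=L]}, {[H], [I], [J], [K=L]}} (4 elements).


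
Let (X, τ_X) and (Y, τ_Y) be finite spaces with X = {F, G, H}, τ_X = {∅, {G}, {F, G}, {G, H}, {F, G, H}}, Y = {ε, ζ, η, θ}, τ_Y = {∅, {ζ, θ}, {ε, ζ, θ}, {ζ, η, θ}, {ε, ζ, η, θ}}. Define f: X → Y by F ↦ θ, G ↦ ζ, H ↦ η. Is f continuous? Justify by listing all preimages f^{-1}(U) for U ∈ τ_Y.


f IS continuous.

Compute f^{-1}(U) for each U ∈ τ_Y:
  U = ∅: f^{-1}(U) = ∅ ∈ τ_X ✓.
  U = {ζ, θ}: f^{-1}(U) = {F, G} ∈ τ_X ✓.
  U = {ε, ζ, θ}: f^{-1}(U) = {F, G} ∈ τ_X ✓.
  U = {ζ, η, θ}: f^{-1}(U) = {F, G, H} ∈ τ_X ✓.
  U = {ε, ζ, η, θ}: f^{-1}(U) = {F, G, H} ∈ τ_X ✓.
Every preimage lies in τ_X, so f IS continuous.


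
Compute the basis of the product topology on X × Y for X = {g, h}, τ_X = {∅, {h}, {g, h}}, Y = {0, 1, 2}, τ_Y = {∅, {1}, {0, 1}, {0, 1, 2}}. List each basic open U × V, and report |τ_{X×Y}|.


Basis B = {∅ × ∅, {h} × {1}, {g, h} × {1}, {h} × {0, 1}, {h} × {0, 1, 2}, {g, h} × {0, 1}, {g, h} × {0, 1, 2}}; |τ_{X×Y}| = 10.

Enumerate products U × V with U ∈ τ_X, V ∈ τ_Y (deduplicated):
  ∅ × ∅ = {} (∅)
  {h} × {1} = {(h,1)}
  {g, h} × {1} = {(g,1), (h,1)}
  {h} × {0, 1} = {(h,0), (h,1)}
  {h} × {0, 1, 2} = {(h,0), (h,1), (h,2)}
  {g, h} × {0, 1} = {(g,0), (g,1), (h,0), (h,1)}
  {g, h} × {0, 1, 2} = {(g,0), (g,1), (g,2), (h,0), (h,1), (h,2)}
These 7 distinct sets form the basis B.
Close under arbitrary unions to get τ_{X×Y}; counting gives |τ_{X×Y}| = 10.


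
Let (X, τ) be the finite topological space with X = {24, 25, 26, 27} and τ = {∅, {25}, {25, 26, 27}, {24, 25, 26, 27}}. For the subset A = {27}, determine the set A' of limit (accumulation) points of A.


A' = {24, 26}

For each x ∈ X, list the open sets U ∈ τ with x ∈ U, then check whether U ∩ (A ∖ {x}) ≠ ∅ for every such U.
  x = 24: opens ∋ x are {24, 25, 26, 27}; each meets A ∖ {24}, so x IS a limit point.
  x = 25: open {25} ∋ x has {25} ∩ (A ∖ {25}) = ∅, so x is NOT a limit point.
  x = 26: opens ∋ x are {25, 26, 27}, {24, 25, 26, 27}; each meets A ∖ {26}, so x IS a limit point.
  x = 27: open {25, 26, 27} ∋ x has {25, 26, 27} ∩ (A ∖ {27}) = ∅, so x is NOT a limit point.
Collecting: A' = {24, 26}.


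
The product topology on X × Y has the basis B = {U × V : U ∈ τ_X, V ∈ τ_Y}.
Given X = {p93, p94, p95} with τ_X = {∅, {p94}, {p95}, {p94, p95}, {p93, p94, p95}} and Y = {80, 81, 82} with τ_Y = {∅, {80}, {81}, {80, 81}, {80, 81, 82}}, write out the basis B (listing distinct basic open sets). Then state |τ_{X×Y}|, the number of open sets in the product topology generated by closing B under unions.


Basis B = {∅ × ∅, {p94} × {80}, {p94} × {81}, {p95} × {80}, {p95} × {81}, {p94} × {80, 81}, {p94, p95} × {80}, {p94, p95} × {81}, {p95} × {80, 81}, {p93, p94, p95} × {80}, {p93, p94, p95} × {81}, {p94} × {80, 81, 82}, {p95} × {80, 81, 82}, {p94, p95} × {80, 81}, {p93, p94, p95} × {80, 81}, {p94, p95} × {80, 81, 82}, {p93, p94, p95} × {80, 81, 82}}; |τ_{X×Y}| = 48.

Enumerate products U × V with U ∈ τ_X, V ∈ τ_Y (deduplicated):
  ∅ × ∅ = {} (∅)
  {p94} × {80} = {(p94,80)}
  {p94} × {81} = {(p94,81)}
  {p95} × {80} = {(p95,80)}
  {p95} × {81} = {(p95,81)}
  {p94} × {80, 81} = {(p94,80), (p94,81)}
  {p94, p95} × {80} = {(p94,80), (p95,80)}
  {p94, p95} × {81} = {(p94,81), (p95,81)}
  {p95} × {80, 81} = {(p95,80), (p95,81)}
  {p93, p94, p95} × {80} = {(p93,80), (p94,80), (p95,80)}
  {p93, p94, p95} × {81} = {(p93,81), (p94,81), (p95,81)}
  {p94} × {80, 81, 82} = {(p94,80), (p94,81), (p94,82)}
  {p95} × {80, 81, 82} = {(p95,80), (p95,81), (p95,82)}
  {p94, p95} × {80, 81} = {(p94,80), (p94,81), (p95,80), (p95,81)}
  {p93, p94, p95} × {80, 81} = {(p93,80), (p93,81), (p94,80), (p94,81), (p95,80), (p95,81)}
  {p94, p95} × {80, 81, 82} = {(p94,80), (p94,81), (p94,82), (p95,80), (p95,81), (p95,82)}
  {p93, p94, p95} × {80, 81, 82} = {(p93,80), (p93,81), (p93,82), (p94,80), (p94,81), (p94,82), (p95,80), (p95,81), (p95,82)}
These 17 distinct sets form the basis B.
Close under arbitrary unions to get τ_{X×Y}; counting gives |τ_{X×Y}| = 48.


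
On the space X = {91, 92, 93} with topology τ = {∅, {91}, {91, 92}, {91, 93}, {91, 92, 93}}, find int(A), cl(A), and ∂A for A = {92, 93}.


int(A) = ∅, cl(A) = {92, 93}, ∂A = {92, 93}.

Closed sets in (X, τ) are complements of opens:
  closed(X, τ) = {∅, {92}, {93}, {92, 93}, {91, 92, 93}}.
int(A) = ⋃ {U ∈ τ : U ⊆ A}. Opens contained in A: ∅.
Taking the union of these: int(A) = ∅.
cl(A) = ⋂ {C closed : A ⊆ C}. Closed sets containing A: {92, 93}, {91, 92, 93}.
Intersecting these: cl(A) = {92, 93}.
∂A = cl(A) ∖ int(A) = {92, 93} ∖ ∅ = {92, 93}.


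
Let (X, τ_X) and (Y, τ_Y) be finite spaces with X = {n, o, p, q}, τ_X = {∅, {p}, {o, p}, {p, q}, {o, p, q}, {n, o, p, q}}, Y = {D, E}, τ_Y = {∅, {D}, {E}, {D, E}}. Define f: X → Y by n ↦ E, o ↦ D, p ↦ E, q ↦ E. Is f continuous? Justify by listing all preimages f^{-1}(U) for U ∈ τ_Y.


f is NOT continuous.

Compute f^{-1}(U) for each U ∈ τ_Y:
  U = ∅: f^{-1}(U) = ∅ ∈ τ_X ✓.
  U = {D}: f^{-1}(U) = {o} ∉ τ_X ✗.
  U = {E}: f^{-1}(U) = {n, p, q} ∉ τ_X ✗.
  U = {D, E}: f^{-1}(U) = {n, o, p, q} ∈ τ_X ✓.
Found U = {D} with f^{-1}(U) = {o} not in τ_X. Therefore f is NOT continuous.


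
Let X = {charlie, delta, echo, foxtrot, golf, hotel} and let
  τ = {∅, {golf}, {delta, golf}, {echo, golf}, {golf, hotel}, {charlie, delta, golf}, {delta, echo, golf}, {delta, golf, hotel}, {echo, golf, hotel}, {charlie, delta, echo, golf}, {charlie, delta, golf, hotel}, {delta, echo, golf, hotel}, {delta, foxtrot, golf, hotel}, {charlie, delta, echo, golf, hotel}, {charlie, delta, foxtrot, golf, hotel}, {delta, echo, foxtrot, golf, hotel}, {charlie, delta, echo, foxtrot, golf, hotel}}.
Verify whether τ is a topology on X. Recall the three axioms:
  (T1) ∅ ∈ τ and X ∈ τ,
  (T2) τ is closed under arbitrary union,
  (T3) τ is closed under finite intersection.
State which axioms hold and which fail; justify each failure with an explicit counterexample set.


τ IS a topology on X.

Axiom (T1): ∅ ∈ τ? Yes; X ∈ τ? Yes.
Axiom (T2/T3): check pairwise unions and intersections of members of τ.
All pairwise intersections and unions checked — each lies in τ. Therefore τ satisfies (T1), (T2), (T3): it IS a topology on X.


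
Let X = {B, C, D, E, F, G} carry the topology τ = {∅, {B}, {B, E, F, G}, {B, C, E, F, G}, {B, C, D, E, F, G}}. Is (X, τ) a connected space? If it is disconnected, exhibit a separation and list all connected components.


(X, τ) is connected.

Find clopen sets (U ∈ τ with X ∖ U ∈ τ):
  U = ∅, X ∖ U = {B, C, D, E, F, G} — both open, so U is clopen.
  U = {B, C, D, E, F, G}, X ∖ U = ∅ — both open, so U is clopen.
Only trivial clopens (∅ and X) exist, so (X, τ) is connected.
Compute connected components by grouping points that agree on all clopens:
  component: {B, C, D, E, F, G}


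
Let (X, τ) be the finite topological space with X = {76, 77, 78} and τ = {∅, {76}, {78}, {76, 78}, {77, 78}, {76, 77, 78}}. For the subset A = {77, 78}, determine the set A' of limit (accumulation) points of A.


A' = {77}

For each x ∈ X, list the open sets U ∈ τ with x ∈ U, then check whether U ∩ (A ∖ {x}) ≠ ∅ for every such U.
  x = 76: open {76} ∋ x has {76} ∩ (A ∖ {76}) = ∅, so x is NOT a limit point.
  x = 77: opens ∋ x are {77, 78}, {76, 77, 78}; each meets A ∖ {77}, so x IS a limit point.
  x = 78: open {78} ∋ x has {78} ∩ (A ∖ {78}) = ∅, so x is NOT a limit point.
Collecting: A' = {77}.


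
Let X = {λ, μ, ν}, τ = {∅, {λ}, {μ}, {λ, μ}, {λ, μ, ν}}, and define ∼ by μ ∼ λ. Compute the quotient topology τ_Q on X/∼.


X/∼ = {[λ=μ], [ν]}; |τ_Q| = 3.

Equivalence classes: [λ=μ], [ν].
Quotient map π: X → X/∼ sends λ ↦ [λ=μ], μ ↦ [λ=μ], ν ↦ [ν].
For each subset V ⊆ X/∼, compute π^{-1}(V) ⊆ X and check whether π^{-1}(V) ∈ τ. V is open in τ_Q iff π^{-1}(V) ∈ τ.
  V = {}: π^{-1}(V) = ∅ ∈ τ ✓.
  V = {[λ=μ]}: π^{-1}(V) = {λ, μ} ∈ τ ✓.
  V = {[ν]}: π^{-1}(V) = {ν} ∉ τ ✗.
  V = {[λ=μ], [ν]}: π^{-1}(V) = {λ, μ, ν} ∈ τ ✓.
Open sets in the quotient: τ_Q = {{}, {[λ=μ]}, {[λ=μ], [ν]}} (3 elements).


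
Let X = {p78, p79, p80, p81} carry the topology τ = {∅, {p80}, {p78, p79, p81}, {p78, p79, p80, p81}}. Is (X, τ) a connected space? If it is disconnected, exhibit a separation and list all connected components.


(X, τ) is disconnected; components = [{p80}, {p78, p79, p81}].

Find clopen sets (U ∈ τ with X ∖ U ∈ τ):
  U = ∅, X ∖ U = {p78, p79, p80, p81} — both open, so U is clopen.
  U = {p80}, X ∖ U = {p78, p79, p81} — both open, so U is clopen.
  U = {p78, p79, p81}, X ∖ U = {p80} — both open, so U is clopen.
  U = {p78, p79, p80, p81}, X ∖ U = ∅ — both open, so U is clopen.
Nontrivial clopen(s) exist: e.g. {p80}. So (X, τ) is disconnected.
Compute connected components by grouping points that agree on all clopens:
  component: {p80}
  component: {p78, p79, p81}


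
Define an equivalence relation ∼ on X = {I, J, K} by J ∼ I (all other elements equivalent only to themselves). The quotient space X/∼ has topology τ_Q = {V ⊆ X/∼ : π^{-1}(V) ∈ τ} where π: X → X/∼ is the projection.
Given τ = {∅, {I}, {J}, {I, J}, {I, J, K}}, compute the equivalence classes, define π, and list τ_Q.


X/∼ = {[I=J], [K]}; |τ_Q| = 3.

Equivalence classes: [I=J], [K].
Quotient map π: X → X/∼ sends I ↦ [I=J], J ↦ [I=J], K ↦ [K].
For each subset V ⊆ X/∼, compute π^{-1}(V) ⊆ X and check whether π^{-1}(V) ∈ τ. V is open in τ_Q iff π^{-1}(V) ∈ τ.
  V = {}: π^{-1}(V) = ∅ ∈ τ ✓.
  V = {[I=J]}: π^{-1}(V) = {I, J} ∈ τ ✓.
  V = {[K]}: π^{-1}(V) = {K} ∉ τ ✗.
  V = {[I=J], [K]}: π^{-1}(V) = {I, J, K} ∈ τ ✓.
Open sets in the quotient: τ_Q = {{}, {[I=J]}, {[I=J], [K]}} (3 elements).


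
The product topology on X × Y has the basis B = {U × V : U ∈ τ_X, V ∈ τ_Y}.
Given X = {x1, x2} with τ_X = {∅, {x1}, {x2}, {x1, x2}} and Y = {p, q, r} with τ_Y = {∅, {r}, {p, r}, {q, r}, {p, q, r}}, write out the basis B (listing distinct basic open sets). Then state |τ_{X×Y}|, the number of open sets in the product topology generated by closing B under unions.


Basis B = {∅ × ∅, {x1} × {r}, {x2} × {r}, {x1} × {p, r}, {x1} × {q, r}, {x1, x2} × {r}, {x2} × {p, r}, {x2} × {q, r}, {x1} × {p, q, r}, {x2} × {p, q, r}, {x1, x2} × {p, r}, {x1, x2} × {q, r}, {x1, x2} × {p, q, r}}; |τ_{X×Y}| = 25.

Enumerate products U × V with U ∈ τ_X, V ∈ τ_Y (deduplicated):
  ∅ × ∅ = {} (∅)
  {x1} × {r} = {(x1,r)}
  {x2} × {r} = {(x2,r)}
  {x1} × {p, r} = {(x1,p), (x1,r)}
  {x1} × {q, r} = {(x1,q), (x1,r)}
  {x1, x2} × {r} = {(x1,r), (x2,r)}
  {x2} × {p, r} = {(x2,p), (x2,r)}
  {x2} × {q, r} = {(x2,q), (x2,r)}
  {x1} × {p, q, r} = {(x1,p), (x1,q), (x1,r)}
  {x2} × {p, q, r} = {(x2,p), (x2,q), (x2,r)}
  {x1, x2} × {p, r} = {(x1,p), (x1,r), (x2,p), (x2,r)}
  {x1, x2} × {q, r} = {(x1,q), (x1,r), (x2,q), (x2,r)}
  {x1, x2} × {p, q, r} = {(x1,p), (x1,q), (x1,r), (x2,p), (x2,q), (x2,r)}
These 13 distinct sets form the basis B.
Close under arbitrary unions to get τ_{X×Y}; counting gives |τ_{X×Y}| = 25.


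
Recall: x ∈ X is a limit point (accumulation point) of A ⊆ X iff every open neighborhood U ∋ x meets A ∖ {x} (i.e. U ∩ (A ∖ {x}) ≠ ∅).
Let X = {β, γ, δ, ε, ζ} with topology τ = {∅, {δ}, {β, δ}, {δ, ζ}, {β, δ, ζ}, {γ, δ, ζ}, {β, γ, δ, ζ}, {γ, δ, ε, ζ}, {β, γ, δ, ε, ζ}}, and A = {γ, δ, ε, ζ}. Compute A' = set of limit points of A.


A' = {β, γ, ε, ζ}

For each x ∈ X, list the open sets U ∈ τ with x ∈ U, then check whether U ∩ (A ∖ {x}) ≠ ∅ for every such U.
  x = β: opens ∋ x are {β, δ}, {β, δ, ζ}, {β, γ, δ, ζ}, {β, γ, δ, ε, ζ}; each meets A ∖ {β}, so x IS a limit point.
  x = γ: opens ∋ x are {γ, δ, ζ}, {β, γ, δ, ζ}, {γ, δ, ε, ζ}, {β, γ, δ, ε, ζ}; each meets A ∖ {γ}, so x IS a limit point.
  x = δ: open {δ} ∋ x has {δ} ∩ (A ∖ {δ}) = ∅, so x is NOT a limit point.
  x = ε: opens ∋ x are {γ, δ, ε, ζ}, {β, γ, δ, ε, ζ}; each meets A ∖ {ε}, so x IS a limit point.
  x = ζ: opens ∋ x are {δ, ζ}, {β, δ, ζ}, {γ, δ, ζ}, {β, γ, δ, ζ}, {γ, δ, ε, ζ}, {β, γ, δ, ε, ζ}; each meets A ∖ {ζ}, so x IS a limit point.
Collecting: A' = {β, γ, ε, ζ}.


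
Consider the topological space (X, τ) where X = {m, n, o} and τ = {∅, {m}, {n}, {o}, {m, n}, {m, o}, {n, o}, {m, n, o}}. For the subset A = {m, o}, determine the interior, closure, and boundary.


int(A) = {m, o}, cl(A) = {m, o}, ∂A = ∅.

Closed sets in (X, τ) are complements of opens:
  closed(X, τ) = {∅, {m}, {n}, {o}, {m, n}, {m, o}, {n, o}, {m, n, o}}.
int(A) = ⋃ {U ∈ τ : U ⊆ A}. Opens contained in A: ∅, {m}, {o}, {m, o}.
Taking the union of these: int(A) = {m, o}.
cl(A) = ⋂ {C closed : A ⊆ C}. Closed sets containing A: {m, o}, {m, n, o}.
Intersecting these: cl(A) = {m, o}.
∂A = cl(A) ∖ int(A) = {m, o} ∖ {m, o} = ∅.


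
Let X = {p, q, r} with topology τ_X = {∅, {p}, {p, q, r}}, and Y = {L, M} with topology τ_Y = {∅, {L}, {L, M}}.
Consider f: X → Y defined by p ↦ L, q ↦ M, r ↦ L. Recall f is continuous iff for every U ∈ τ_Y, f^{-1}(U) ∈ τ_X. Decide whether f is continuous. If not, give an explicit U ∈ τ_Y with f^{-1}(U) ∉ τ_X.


f is NOT continuous.

Compute f^{-1}(U) for each U ∈ τ_Y:
  U = ∅: f^{-1}(U) = ∅ ∈ τ_X ✓.
  U = {L}: f^{-1}(U) = {p, r} ∉ τ_X ✗.
  U = {L, M}: f^{-1}(U) = {p, q, r} ∈ τ_X ✓.
Found U = {L} with f^{-1}(U) = {p, r} not in τ_X. Therefore f is NOT continuous.


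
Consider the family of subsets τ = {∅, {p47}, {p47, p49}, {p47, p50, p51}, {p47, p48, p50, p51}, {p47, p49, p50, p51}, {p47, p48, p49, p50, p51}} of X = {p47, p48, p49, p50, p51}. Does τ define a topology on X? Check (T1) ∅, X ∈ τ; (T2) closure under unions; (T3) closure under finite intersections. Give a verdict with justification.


τ IS a topology on X.

Axiom (T1): ∅ ∈ τ? Yes; X ∈ τ? Yes.
Axiom (T2/T3): check pairwise unions and intersections of members of τ.
All pairwise intersections and unions checked — each lies in τ. Therefore τ satisfies (T1), (T2), (T3): it IS a topology on X.


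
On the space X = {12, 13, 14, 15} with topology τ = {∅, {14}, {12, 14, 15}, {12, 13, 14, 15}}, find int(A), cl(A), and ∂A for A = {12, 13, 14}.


int(A) = {14}, cl(A) = {12, 13, 14, 15}, ∂A = {12, 13, 15}.

Closed sets in (X, τ) are complements of opens:
  closed(X, τ) = {∅, {13}, {12, 13, 15}, {12, 13, 14, 15}}.
int(A) = ⋃ {U ∈ τ : U ⊆ A}. Opens contained in A: ∅, {14}.
Taking the union of these: int(A) = {14}.
cl(A) = ⋂ {C closed : A ⊆ C}. Closed sets containing A: {12, 13, 14, 15}.
Intersecting these: cl(A) = {12, 13, 14, 15}.
∂A = cl(A) ∖ int(A) = {12, 13, 14, 15} ∖ {14} = {12, 13, 15}.


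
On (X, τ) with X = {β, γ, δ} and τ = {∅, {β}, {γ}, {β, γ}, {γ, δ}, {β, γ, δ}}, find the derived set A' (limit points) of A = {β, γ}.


A' = {δ}

For each x ∈ X, list the open sets U ∈ τ with x ∈ U, then check whether U ∩ (A ∖ {x}) ≠ ∅ for every such U.
  x = β: open {β} ∋ x has {β} ∩ (A ∖ {β}) = ∅, so x is NOT a limit point.
  x = γ: open {γ} ∋ x has {γ} ∩ (A ∖ {γ}) = ∅, so x is NOT a limit point.
  x = δ: opens ∋ x are {γ, δ}, {β, γ, δ}; each meets A ∖ {δ}, so x IS a limit point.
Collecting: A' = {δ}.


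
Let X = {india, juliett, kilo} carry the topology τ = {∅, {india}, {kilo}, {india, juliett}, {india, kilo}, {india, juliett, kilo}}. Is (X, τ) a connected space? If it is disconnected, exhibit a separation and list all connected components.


(X, τ) is disconnected; components = [{kilo}, {india, juliett}].

Find clopen sets (U ∈ τ with X ∖ U ∈ τ):
  U = ∅, X ∖ U = {india, juliett, kilo} — both open, so U is clopen.
  U = {kilo}, X ∖ U = {india, juliett} — both open, so U is clopen.
  U = {india, juliett}, X ∖ U = {kilo} — both open, so U is clopen.
  U = {india, juliett, kilo}, X ∖ U = ∅ — both open, so U is clopen.
Nontrivial clopen(s) exist: e.g. {kilo}. So (X, τ) is disconnected.
Compute connected components by grouping points that agree on all clopens:
  component: {kilo}
  component: {india, juliett}


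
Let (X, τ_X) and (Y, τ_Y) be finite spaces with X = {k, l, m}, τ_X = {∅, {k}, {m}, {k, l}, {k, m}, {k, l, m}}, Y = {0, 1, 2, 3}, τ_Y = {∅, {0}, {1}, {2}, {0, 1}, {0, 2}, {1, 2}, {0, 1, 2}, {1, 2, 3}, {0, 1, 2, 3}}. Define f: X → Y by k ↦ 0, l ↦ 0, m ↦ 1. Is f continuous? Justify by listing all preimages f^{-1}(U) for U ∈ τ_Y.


f IS continuous.

Compute f^{-1}(U) for each U ∈ τ_Y:
  U = ∅: f^{-1}(U) = ∅ ∈ τ_X ✓.
  U = {0}: f^{-1}(U) = {k, l} ∈ τ_X ✓.
  U = {1}: f^{-1}(U) = {m} ∈ τ_X ✓.
  U = {2}: f^{-1}(U) = ∅ ∈ τ_X ✓.
  U = {0, 1}: f^{-1}(U) = {k, l, m} ∈ τ_X ✓.
  U = {0, 2}: f^{-1}(U) = {k, l} ∈ τ_X ✓.
  U = {1, 2}: f^{-1}(U) = {m} ∈ τ_X ✓.
  U = {0, 1, 2}: f^{-1}(U) = {k, l, m} ∈ τ_X ✓.
  U = {1, 2, 3}: f^{-1}(U) = {m} ∈ τ_X ✓.
  U = {0, 1, 2, 3}: f^{-1}(U) = {k, l, m} ∈ τ_X ✓.
Every preimage lies in τ_X, so f IS continuous.


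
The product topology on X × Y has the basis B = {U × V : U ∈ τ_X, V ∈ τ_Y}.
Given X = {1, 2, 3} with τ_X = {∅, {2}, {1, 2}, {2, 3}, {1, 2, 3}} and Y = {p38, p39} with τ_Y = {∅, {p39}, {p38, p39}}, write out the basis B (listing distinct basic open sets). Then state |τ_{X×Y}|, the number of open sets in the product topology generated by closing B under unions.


Basis B = {∅ × ∅, {2} × {p39}, {1, 2} × {p39}, {2} × {p38, p39}, {2, 3} × {p39}, {1, 2, 3} × {p39}, {1, 2} × {p38, p39}, {2, 3} × {p38, p39}, {1, 2, 3} × {p38, p39}}; |τ_{X×Y}| = 14.

Enumerate products U × V with U ∈ τ_X, V ∈ τ_Y (deduplicated):
  ∅ × ∅ = {} (∅)
  {2} × {p39} = {(2,p39)}
  {1, 2} × {p39} = {(1,p39), (2,p39)}
  {2} × {p38, p39} = {(2,p38), (2,p39)}
  {2, 3} × {p39} = {(2,p39), (3,p39)}
  {1, 2, 3} × {p39} = {(1,p39), (2,p39), (3,p39)}
  {1, 2} × {p38, p39} = {(1,p38), (1,p39), (2,p38), (2,p39)}
  {2, 3} × {p38, p39} = {(2,p38), (2,p39), (3,p38), (3,p39)}
  {1, 2, 3} × {p38, p39} = {(1,p38), (1,p39), (2,p38), (2,p39), (3,p38), (3,p39)}
These 9 distinct sets form the basis B.
Close under arbitrary unions to get τ_{X×Y}; counting gives |τ_{X×Y}| = 14.


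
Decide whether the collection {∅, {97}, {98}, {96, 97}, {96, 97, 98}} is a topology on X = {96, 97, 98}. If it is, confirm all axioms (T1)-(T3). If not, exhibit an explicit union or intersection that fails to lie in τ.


τ is NOT a topology on X.

Axiom (T1): ∅ ∈ τ? Yes; X ∈ τ? Yes.
Axiom (T2/T3): check pairwise unions and intersections of members of τ.
Counterexample for (T2): {97} ∪ {98} = {97, 98} ∉ τ. Therefore τ is NOT a topology.


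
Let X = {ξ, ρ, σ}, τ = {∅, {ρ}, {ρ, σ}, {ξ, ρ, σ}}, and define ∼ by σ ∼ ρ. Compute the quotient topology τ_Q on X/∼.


X/∼ = {[ξ], [ρ=σ]}; |τ_Q| = 3.

Equivalence classes: [ξ], [ρ=σ].
Quotient map π: X → X/∼ sends ξ ↦ [ξ], ρ ↦ [ρ=σ], σ ↦ [ρ=σ].
For each subset V ⊆ X/∼, compute π^{-1}(V) ⊆ X and check whether π^{-1}(V) ∈ τ. V is open in τ_Q iff π^{-1}(V) ∈ τ.
  V = {}: π^{-1}(V) = ∅ ∈ τ ✓.
  V = {[ξ]}: π^{-1}(V) = {ξ} ∉ τ ✗.
  V = {[ρ=σ]}: π^{-1}(V) = {ρ, σ} ∈ τ ✓.
  V = {[ξ], [ρ=σ]}: π^{-1}(V) = {ξ, ρ, σ} ∈ τ ✓.
Open sets in the quotient: τ_Q = {{}, {[ρ=σ]}, {[ξ], [ρ=σ]}} (3 elements).


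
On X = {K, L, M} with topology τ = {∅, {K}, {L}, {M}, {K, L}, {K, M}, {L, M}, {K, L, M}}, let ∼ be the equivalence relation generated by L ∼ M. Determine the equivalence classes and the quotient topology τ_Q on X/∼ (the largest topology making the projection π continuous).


X/∼ = {[K], [L=M]}; |τ_Q| = 4.

Equivalence classes: [K], [L=M].
Quotient map π: X → X/∼ sends K ↦ [K], L ↦ [L=M], M ↦ [L=M].
For each subset V ⊆ X/∼, compute π^{-1}(V) ⊆ X and check whether π^{-1}(V) ∈ τ. V is open in τ_Q iff π^{-1}(V) ∈ τ.
  V = {}: π^{-1}(V) = ∅ ∈ τ ✓.
  V = {[K]}: π^{-1}(V) = {K} ∈ τ ✓.
  V = {[L=M]}: π^{-1}(V) = {L, M} ∈ τ ✓.
  V = {[K], [L=M]}: π^{-1}(V) = {K, L, M} ∈ τ ✓.
Open sets in the quotient: τ_Q = {{}, {[K]}, {[L=M]}, {[K], [L=M]}} (4 elements).


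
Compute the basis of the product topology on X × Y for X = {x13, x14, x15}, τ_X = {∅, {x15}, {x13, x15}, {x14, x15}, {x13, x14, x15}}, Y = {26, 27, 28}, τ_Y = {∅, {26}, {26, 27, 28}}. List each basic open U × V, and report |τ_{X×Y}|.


Basis B = {∅ × ∅, {x15} × {26}, {x13, x15} × {26}, {x14, x15} × {26}, {x13, x14, x15} × {26}, {x15} × {26, 27, 28}, {x13, x15} × {26, 27, 28}, {x14, x15} × {26, 27, 28}, {x13, x14, x15} × {26, 27, 28}}; |τ_{X×Y}| = 14.

Enumerate products U × V with U ∈ τ_X, V ∈ τ_Y (deduplicated):
  ∅ × ∅ = {} (∅)
  {x15} × {26} = {(x15,26)}
  {x13, x15} × {26} = {(x13,26), (x15,26)}
  {x14, x15} × {26} = {(x14,26), (x15,26)}
  {x13, x14, x15} × {26} = {(x13,26), (x14,26), (x15,26)}
  {x15} × {26, 27, 28} = {(x15,26), (x15,27), (x15,28)}
  {x13, x15} × {26, 27, 28} = {(x13,26), (x13,27), (x13,28), (x15,26), (x15,27), (x15,28)}
  {x14, x15} × {26, 27, 28} = {(x14,26), (x14,27), (x14,28), (x15,26), (x15,27), (x15,28)}
  {x13, x14, x15} × {26, 27, 28} = {(x13,26), (x13,27), (x13,28), (x14,26), (x14,27), (x14,28), (x15,26), (x15,27), (x15,28)}
These 9 distinct sets form the basis B.
Close under arbitrary unions to get τ_{X×Y}; counting gives |τ_{X×Y}| = 14.


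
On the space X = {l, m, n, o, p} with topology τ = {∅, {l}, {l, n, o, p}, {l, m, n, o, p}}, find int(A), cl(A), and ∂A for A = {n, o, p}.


int(A) = ∅, cl(A) = {m, n, o, p}, ∂A = {m, n, o, p}.

Closed sets in (X, τ) are complements of opens:
  closed(X, τ) = {∅, {m}, {m, n, o, p}, {l, m, n, o, p}}.
int(A) = ⋃ {U ∈ τ : U ⊆ A}. Opens contained in A: ∅.
Taking the union of these: int(A) = ∅.
cl(A) = ⋂ {C closed : A ⊆ C}. Closed sets containing A: {m, n, o, p}, {l, m, n, o, p}.
Intersecting these: cl(A) = {m, n, o, p}.
∂A = cl(A) ∖ int(A) = {m, n, o, p} ∖ ∅ = {m, n, o, p}.


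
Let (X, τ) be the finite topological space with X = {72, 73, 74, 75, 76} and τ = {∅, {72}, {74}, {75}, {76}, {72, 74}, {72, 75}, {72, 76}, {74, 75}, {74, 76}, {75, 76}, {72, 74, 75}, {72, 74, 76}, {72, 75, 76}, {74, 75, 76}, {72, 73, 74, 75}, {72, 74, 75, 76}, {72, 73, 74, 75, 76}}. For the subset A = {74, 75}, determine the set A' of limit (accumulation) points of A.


A' = {73}

For each x ∈ X, list the open sets U ∈ τ with x ∈ U, then check whether U ∩ (A ∖ {x}) ≠ ∅ for every such U.
  x = 72: open {72} ∋ x has {72} ∩ (A ∖ {72}) = ∅, so x is NOT a limit point.
  x = 73: opens ∋ x are {72, 73, 74, 75}, {72, 73, 74, 75, 76}; each meets A ∖ {73}, so x IS a limit point.
  x = 74: open {74} ∋ x has {74} ∩ (A ∖ {74}) = ∅, so x is NOT a limit point.
  x = 75: open {75} ∋ x has {75} ∩ (A ∖ {75}) = ∅, so x is NOT a limit point.
  x = 76: open {76} ∋ x has {76} ∩ (A ∖ {76}) = ∅, so x is NOT a limit point.
Collecting: A' = {73}.


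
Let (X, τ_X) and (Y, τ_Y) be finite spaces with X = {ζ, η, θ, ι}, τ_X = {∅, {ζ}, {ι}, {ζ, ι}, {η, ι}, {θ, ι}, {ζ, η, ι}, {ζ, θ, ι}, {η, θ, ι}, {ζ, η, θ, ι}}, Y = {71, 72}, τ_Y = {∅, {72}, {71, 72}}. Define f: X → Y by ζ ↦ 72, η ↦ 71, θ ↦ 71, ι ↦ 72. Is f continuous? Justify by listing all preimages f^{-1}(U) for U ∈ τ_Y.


f IS continuous.

Compute f^{-1}(U) for each U ∈ τ_Y:
  U = ∅: f^{-1}(U) = ∅ ∈ τ_X ✓.
  U = {72}: f^{-1}(U) = {ζ, ι} ∈ τ_X ✓.
  U = {71, 72}: f^{-1}(U) = {ζ, η, θ, ι} ∈ τ_X ✓.
Every preimage lies in τ_X, so f IS continuous.


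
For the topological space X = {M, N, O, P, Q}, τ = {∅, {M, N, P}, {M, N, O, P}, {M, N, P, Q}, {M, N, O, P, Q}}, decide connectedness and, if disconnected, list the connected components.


(X, τ) is connected.

Find clopen sets (U ∈ τ with X ∖ U ∈ τ):
  U = ∅, X ∖ U = {M, N, O, P, Q} — both open, so U is clopen.
  U = {M, N, O, P, Q}, X ∖ U = ∅ — both open, so U is clopen.
Only trivial clopens (∅ and X) exist, so (X, τ) is connected.
Compute connected components by grouping points that agree on all clopens:
  component: {M, N, O, P, Q}


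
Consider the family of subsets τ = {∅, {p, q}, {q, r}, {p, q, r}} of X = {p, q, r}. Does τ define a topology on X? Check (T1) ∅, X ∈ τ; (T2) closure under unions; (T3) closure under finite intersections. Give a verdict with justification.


τ is NOT a topology on X.

Axiom (T1): ∅ ∈ τ? Yes; X ∈ τ? Yes.
Axiom (T2/T3): check pairwise unions and intersections of members of τ.
Counterexample for (T3): {p, q} ∩ {q, r} = {q} ∉ τ. Therefore τ is NOT a topology.


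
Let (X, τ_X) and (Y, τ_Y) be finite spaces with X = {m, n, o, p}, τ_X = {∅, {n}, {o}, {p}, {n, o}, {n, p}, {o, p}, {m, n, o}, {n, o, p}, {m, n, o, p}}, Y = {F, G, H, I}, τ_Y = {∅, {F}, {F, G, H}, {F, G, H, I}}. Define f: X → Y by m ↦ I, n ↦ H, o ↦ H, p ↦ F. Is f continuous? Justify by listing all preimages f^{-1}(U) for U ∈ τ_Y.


f IS continuous.

Compute f^{-1}(U) for each U ∈ τ_Y:
  U = ∅: f^{-1}(U) = ∅ ∈ τ_X ✓.
  U = {F}: f^{-1}(U) = {p} ∈ τ_X ✓.
  U = {F, G, H}: f^{-1}(U) = {n, o, p} ∈ τ_X ✓.
  U = {F, G, H, I}: f^{-1}(U) = {m, n, o, p} ∈ τ_X ✓.
Every preimage lies in τ_X, so f IS continuous.


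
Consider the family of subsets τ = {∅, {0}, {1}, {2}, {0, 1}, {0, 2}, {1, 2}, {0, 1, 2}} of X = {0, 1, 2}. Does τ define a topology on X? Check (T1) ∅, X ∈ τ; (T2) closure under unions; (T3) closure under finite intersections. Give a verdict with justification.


τ IS a topology on X.

Axiom (T1): ∅ ∈ τ? Yes; X ∈ τ? Yes.
Axiom (T2/T3): check pairwise unions and intersections of members of τ.
All pairwise intersections and unions checked — each lies in τ. Therefore τ satisfies (T1), (T2), (T3): it IS a topology on X.


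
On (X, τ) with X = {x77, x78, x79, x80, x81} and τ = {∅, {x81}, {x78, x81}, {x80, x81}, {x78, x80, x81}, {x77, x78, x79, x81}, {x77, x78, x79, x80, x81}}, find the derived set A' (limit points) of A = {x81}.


A' = {x77, x78, x79, x80}

For each x ∈ X, list the open sets U ∈ τ with x ∈ U, then check whether U ∩ (A ∖ {x}) ≠ ∅ for every such U.
  x = x77: opens ∋ x are {x77, x78, x79, x81}, {x77, x78, x79, x80, x81}; each meets A ∖ {x77}, so x IS a limit point.
  x = x78: opens ∋ x are {x78, x81}, {x78, x80, x81}, {x77, x78, x79, x81}, {x77, x78, x79, x80, x81}; each meets A ∖ {x78}, so x IS a limit point.
  x = x79: opens ∋ x are {x77, x78, x79, x81}, {x77, x78, x79, x80, x81}; each meets A ∖ {x79}, so x IS a limit point.
  x = x80: opens ∋ x are {x80, x81}, {x78, x80, x81}, {x77, x78, x79, x80, x81}; each meets A ∖ {x80}, so x IS a limit point.
  x = x81: open {x81} ∋ x has {x81} ∩ (A ∖ {x81}) = ∅, so x is NOT a limit point.
Collecting: A' = {x77, x78, x79, x80}.


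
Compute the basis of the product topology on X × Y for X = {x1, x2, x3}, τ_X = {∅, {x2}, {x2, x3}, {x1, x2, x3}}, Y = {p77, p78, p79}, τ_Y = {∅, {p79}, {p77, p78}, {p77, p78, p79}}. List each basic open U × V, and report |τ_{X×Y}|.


Basis B = {∅ × ∅, {x2} × {p79}, {x2} × {p77, p78}, {x2, x3} × {p79}, {x1, x2, x3} × {p79}, {x2} × {p77, p78, p79}, {x2, x3} × {p77, p78}, {x1, x2, x3} × {p77, p78}, {x2, x3} × {p77, p78, p79}, {x1, x2, x3} × {p77, p78, p79}}; |τ_{X×Y}| = 16.

Enumerate products U × V with U ∈ τ_X, V ∈ τ_Y (deduplicated):
  ∅ × ∅ = {} (∅)
  {x2} × {p79} = {(x2,p79)}
  {x2} × {p77, p78} = {(x2,p77), (x2,p78)}
  {x2, x3} × {p79} = {(x2,p79), (x3,p79)}
  {x1, x2, x3} × {p79} = {(x1,p79), (x2,p79), (x3,p79)}
  {x2} × {p77, p78, p79} = {(x2,p77), (x2,p78), (x2,p79)}
  {x2, x3} × {p77, p78} = {(x2,p77), (x2,p78), (x3,p77), (x3,p78)}
  {x1, x2, x3} × {p77, p78} = {(x1,p77), (x1,p78), (x2,p77), (x2,p78), (x3,p77), (x3,p78)}
  {x2, x3} × {p77, p78, p79} = {(x2,p77), (x2,p78), (x2,p79), (x3,p77), (x3,p78), (x3,p79)}
  {x1, x2, x3} × {p77, p78, p79} = {(x1,p77), (x1,p78), (x1,p79), (x2,p77), (x2,p78), (x2,p79), (x3,p77), (x3,p78), (x3,p79)}
These 10 distinct sets form the basis B.
Close under arbitrary unions to get τ_{X×Y}; counting gives |τ_{X×Y}| = 16.


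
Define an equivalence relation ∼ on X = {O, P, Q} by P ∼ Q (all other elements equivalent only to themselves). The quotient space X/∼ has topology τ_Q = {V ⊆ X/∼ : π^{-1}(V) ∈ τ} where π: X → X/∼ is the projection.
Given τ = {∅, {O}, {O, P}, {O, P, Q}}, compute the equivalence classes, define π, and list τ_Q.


X/∼ = {[O], [P=Q]}; |τ_Q| = 3.

Equivalence classes: [O], [P=Q].
Quotient map π: X → X/∼ sends O ↦ [O], P ↦ [P=Q], Q ↦ [P=Q].
For each subset V ⊆ X/∼, compute π^{-1}(V) ⊆ X and check whether π^{-1}(V) ∈ τ. V is open in τ_Q iff π^{-1}(V) ∈ τ.
  V = {}: π^{-1}(V) = ∅ ∈ τ ✓.
  V = {[O]}: π^{-1}(V) = {O} ∈ τ ✓.
  V = {[P=Q]}: π^{-1}(V) = {P, Q} ∉ τ ✗.
  V = {[O], [P=Q]}: π^{-1}(V) = {O, P, Q} ∈ τ ✓.
Open sets in the quotient: τ_Q = {{}, {[O]}, {[O], [P=Q]}} (3 elements).


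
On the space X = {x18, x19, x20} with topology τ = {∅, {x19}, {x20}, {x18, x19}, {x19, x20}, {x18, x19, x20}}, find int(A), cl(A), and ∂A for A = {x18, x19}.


int(A) = {x18, x19}, cl(A) = {x18, x19}, ∂A = ∅.

Closed sets in (X, τ) are complements of opens:
  closed(X, τ) = {∅, {x18}, {x20}, {x18, x19}, {x18, x20}, {x18, x19, x20}}.
int(A) = ⋃ {U ∈ τ : U ⊆ A}. Opens contained in A: ∅, {x19}, {x18, x19}.
Taking the union of these: int(A) = {x18, x19}.
cl(A) = ⋂ {C closed : A ⊆ C}. Closed sets containing A: {x18, x19}, {x18, x19, x20}.
Intersecting these: cl(A) = {x18, x19}.
∂A = cl(A) ∖ int(A) = {x18, x19} ∖ {x18, x19} = ∅.


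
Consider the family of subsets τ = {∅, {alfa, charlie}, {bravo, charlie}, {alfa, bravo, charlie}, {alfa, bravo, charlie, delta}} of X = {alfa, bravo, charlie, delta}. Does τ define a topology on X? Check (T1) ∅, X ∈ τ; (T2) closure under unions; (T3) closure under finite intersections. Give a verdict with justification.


τ is NOT a topology on X.

Axiom (T1): ∅ ∈ τ? Yes; X ∈ τ? Yes.
Axiom (T2/T3): check pairwise unions and intersections of members of τ.
Counterexample for (T3): {alfa, charlie} ∩ {bravo, charlie} = {charlie} ∉ τ. Therefore τ is NOT a topology.


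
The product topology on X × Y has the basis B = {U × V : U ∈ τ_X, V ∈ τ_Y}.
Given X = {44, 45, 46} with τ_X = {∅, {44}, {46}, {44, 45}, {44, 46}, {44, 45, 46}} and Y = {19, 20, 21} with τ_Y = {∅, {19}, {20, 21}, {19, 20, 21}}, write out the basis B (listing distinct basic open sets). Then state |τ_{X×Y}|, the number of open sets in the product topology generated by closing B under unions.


Basis B = {∅ × ∅, {44} × {19}, {46} × {19}, {44, 45} × {19}, {44, 46} × {19}, {44} × {20, 21}, {46} × {20, 21}, {44} × {19, 20, 21}, {44, 45, 46} × {19}, {46} × {19, 20, 21}, {44, 45} × {20, 21}, {44, 46} × {20, 21}, {44, 45} × {19, 20, 21}, {44, 46} × {19, 20, 21}, {44, 45, 46} × {20, 21}, {44, 45, 46} × {19, 20, 21}}; |τ_{X×Y}| = 36.

Enumerate products U × V with U ∈ τ_X, V ∈ τ_Y (deduplicated):
  ∅ × ∅ = {} (∅)
  {44} × {19} = {(44,19)}
  {46} × {19} = {(46,19)}
  {44, 45} × {19} = {(44,19), (45,19)}
  {44, 46} × {19} = {(44,19), (46,19)}
  {44} × {20, 21} = {(44,20), (44,21)}
  {46} × {20, 21} = {(46,20), (46,21)}
  {44} × {19, 20, 21} = {(44,19), (44,20), (44,21)}
  {44, 45, 46} × {19} = {(44,19), (45,19), (46,19)}
  {46} × {19, 20, 21} = {(46,19), (46,20), (46,21)}
  {44, 45} × {20, 21} = {(44,20), (44,21), (45,20), (45,21)}
  {44, 46} × {20, 21} = {(44,20), (44,21), (46,20), (46,21)}
  {44, 45} × {19, 20, 21} = {(44,19), (44,20), (44,21), (45,19), (45,20), (45,21)}
  {44, 46} × {19, 20, 21} = {(44,19), (44,20), (44,21), (46,19), (46,20), (46,21)}
  {44, 45, 46} × {20, 21} = {(44,20), (44,21), (45,20), (45,21), (46,20), (46,21)}
  {44, 45, 46} × {19, 20, 21} = {(44,19), (44,20), (44,21), (45,19), (45,20), (45,21), (46,19), (46,20), (46,21)}
These 16 distinct sets form the basis B.
Close under arbitrary unions to get τ_{X×Y}; counting gives |τ_{X×Y}| = 36.


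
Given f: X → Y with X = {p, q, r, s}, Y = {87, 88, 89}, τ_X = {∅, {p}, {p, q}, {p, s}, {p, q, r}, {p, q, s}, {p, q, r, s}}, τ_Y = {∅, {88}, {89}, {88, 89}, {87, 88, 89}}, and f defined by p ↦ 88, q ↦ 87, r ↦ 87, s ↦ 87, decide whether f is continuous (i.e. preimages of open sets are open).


f IS continuous.

Compute f^{-1}(U) for each U ∈ τ_Y:
  U = ∅: f^{-1}(U) = ∅ ∈ τ_X ✓.
  U = {88}: f^{-1}(U) = {p} ∈ τ_X ✓.
  U = {89}: f^{-1}(U) = ∅ ∈ τ_X ✓.
  U = {88, 89}: f^{-1}(U) = {p} ∈ τ_X ✓.
  U = {87, 88, 89}: f^{-1}(U) = {p, q, r, s} ∈ τ_X ✓.
Every preimage lies in τ_X, so f IS continuous.


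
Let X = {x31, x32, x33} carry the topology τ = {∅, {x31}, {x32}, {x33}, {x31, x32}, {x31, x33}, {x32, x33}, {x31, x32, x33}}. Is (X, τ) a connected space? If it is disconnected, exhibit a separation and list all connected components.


(X, τ) is disconnected; components = [{x31}, {x32}, {x33}].

Find clopen sets (U ∈ τ with X ∖ U ∈ τ):
  U = ∅, X ∖ U = {x31, x32, x33} — both open, so U is clopen.
  U = {x31}, X ∖ U = {x32, x33} — both open, so U is clopen.
  U = {x32}, X ∖ U = {x31, x33} — both open, so U is clopen.
  U = {x33}, X ∖ U = {x31, x32} — both open, so U is clopen.
  U = {x31, x32}, X ∖ U = {x33} — both open, so U is clopen.
  U = {x31, x33}, X ∖ U = {x32} — both open, so U is clopen.
  U = {x32, x33}, X ∖ U = {x31} — both open, so U is clopen.
  U = {x31, x32, x33}, X ∖ U = ∅ — both open, so U is clopen.
Nontrivial clopen(s) exist: e.g. {x31}. So (X, τ) is disconnected.
Compute connected components by grouping points that agree on all clopens:
  component: {x31}
  component: {x32}
  component: {x33}


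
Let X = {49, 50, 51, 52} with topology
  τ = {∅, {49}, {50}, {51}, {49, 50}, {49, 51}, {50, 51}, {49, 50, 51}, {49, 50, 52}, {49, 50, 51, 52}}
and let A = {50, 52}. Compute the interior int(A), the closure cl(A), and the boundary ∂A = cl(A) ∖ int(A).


int(A) = {50}, cl(A) = {50, 52}, ∂A = {52}.

Closed sets in (X, τ) are complements of opens:
  closed(X, τ) = {∅, {51}, {52}, {49, 52}, {50, 52}, {51, 52}, {49, 50, 52}, {49, 51, 52}, {50, 51, 52}, {49, 50, 51, 52}}.
int(A) = ⋃ {U ∈ τ : U ⊆ A}. Opens contained in A: ∅, {50}.
Taking the union of these: int(A) = {50}.
cl(A) = ⋂ {C closed : A ⊆ C}. Closed sets containing A: {50, 52}, {49, 50, 52}, {50, 51, 52}, {49, 50, 51, 52}.
Intersecting these: cl(A) = {50, 52}.
∂A = cl(A) ∖ int(A) = {50, 52} ∖ {50} = {52}.
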